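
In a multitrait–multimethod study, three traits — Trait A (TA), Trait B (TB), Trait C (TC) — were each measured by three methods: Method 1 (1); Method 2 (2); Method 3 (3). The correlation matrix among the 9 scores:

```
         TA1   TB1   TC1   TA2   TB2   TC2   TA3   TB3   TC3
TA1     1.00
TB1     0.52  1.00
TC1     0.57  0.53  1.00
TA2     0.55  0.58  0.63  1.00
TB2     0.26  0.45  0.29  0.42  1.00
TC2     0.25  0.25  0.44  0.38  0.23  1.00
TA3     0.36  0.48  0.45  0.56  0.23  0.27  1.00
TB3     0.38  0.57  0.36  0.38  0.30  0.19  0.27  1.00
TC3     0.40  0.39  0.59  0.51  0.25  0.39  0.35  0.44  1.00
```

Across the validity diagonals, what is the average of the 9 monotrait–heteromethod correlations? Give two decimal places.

0.47

Convergent values: 0.55, 0.36, 0.56, 0.45, 0.57, 0.30, 0.44, 0.59, 0.39; mean = 4.21/9 = 0.47.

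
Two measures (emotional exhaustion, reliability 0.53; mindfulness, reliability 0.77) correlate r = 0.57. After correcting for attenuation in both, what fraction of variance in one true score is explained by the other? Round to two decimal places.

Disattenuated r = 0.57 / √(0.53 × 0.77) = 0.57 / 0.6388 = 0.8923.
Shared true-score variance = 0.8923² = 0.7962 ≈ 0.80.

0.80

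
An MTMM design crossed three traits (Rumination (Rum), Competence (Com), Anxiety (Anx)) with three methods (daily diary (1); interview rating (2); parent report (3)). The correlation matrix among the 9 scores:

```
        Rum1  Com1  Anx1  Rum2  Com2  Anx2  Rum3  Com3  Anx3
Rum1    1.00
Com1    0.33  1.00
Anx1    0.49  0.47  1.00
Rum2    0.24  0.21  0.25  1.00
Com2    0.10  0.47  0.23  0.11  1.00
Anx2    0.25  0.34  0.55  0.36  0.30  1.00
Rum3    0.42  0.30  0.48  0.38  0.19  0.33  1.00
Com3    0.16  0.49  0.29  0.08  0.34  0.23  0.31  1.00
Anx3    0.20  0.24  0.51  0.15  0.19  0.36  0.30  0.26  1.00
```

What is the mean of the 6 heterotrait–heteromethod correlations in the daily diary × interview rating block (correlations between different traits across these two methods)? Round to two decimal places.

0.23

HTHM values (method 1 × method 2): 0.10, 0.25, 0.21, 0.34, 0.25, 0.23; mean = 1.38/6 = 0.23.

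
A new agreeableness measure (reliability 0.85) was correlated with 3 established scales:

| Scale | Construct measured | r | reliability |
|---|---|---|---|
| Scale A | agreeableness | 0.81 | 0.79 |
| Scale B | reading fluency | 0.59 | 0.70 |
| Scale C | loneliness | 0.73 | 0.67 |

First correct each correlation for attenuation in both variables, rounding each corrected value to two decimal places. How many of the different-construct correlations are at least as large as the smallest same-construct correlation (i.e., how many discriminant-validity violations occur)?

0

Disattenuated r (r / √(r_scale · r_new)):
  Scale A (conv): 0.81 / √(0.79·0.85) = 0.99
  Scale B (disc): 0.59 / √(0.70·0.85) = 0.76
  Scale C (disc): 0.73 / √(0.67·0.85) = 0.97
Smallest convergent = 0.99. Discriminant values: 0.76, 0.97; count ≥ 0.99 → 0.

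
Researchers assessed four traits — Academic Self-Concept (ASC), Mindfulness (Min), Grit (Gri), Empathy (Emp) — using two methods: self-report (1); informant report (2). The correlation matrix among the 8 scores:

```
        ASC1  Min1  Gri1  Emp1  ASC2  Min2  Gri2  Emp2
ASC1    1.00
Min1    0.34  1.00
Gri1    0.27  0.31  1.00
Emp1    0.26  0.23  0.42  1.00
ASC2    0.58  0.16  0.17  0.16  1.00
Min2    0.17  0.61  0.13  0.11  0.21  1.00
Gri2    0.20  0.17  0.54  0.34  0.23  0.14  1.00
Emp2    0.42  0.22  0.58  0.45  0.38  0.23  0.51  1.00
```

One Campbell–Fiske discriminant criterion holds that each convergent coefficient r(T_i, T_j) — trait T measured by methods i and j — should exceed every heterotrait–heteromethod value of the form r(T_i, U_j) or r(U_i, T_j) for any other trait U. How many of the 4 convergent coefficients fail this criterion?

2

Convergent coefficients and their comparison sets:
ASC (methods 1·2): 0.58 vs {0.17, 0.16, 0.20, 0.17, 0.42, 0.16} → pass.
Min (methods 1·2): 0.61 vs {0.16, 0.17, 0.17, 0.13, 0.22, 0.11} → pass.
Gri (methods 1·2): 0.54 vs {0.17, 0.20, 0.13, 0.17, 0.58, 0.34} → fail.
Emp (methods 1·2): 0.45 vs {0.16, 0.42, 0.11, 0.22, 0.34, 0.58} → fail.
2 of 4 fail.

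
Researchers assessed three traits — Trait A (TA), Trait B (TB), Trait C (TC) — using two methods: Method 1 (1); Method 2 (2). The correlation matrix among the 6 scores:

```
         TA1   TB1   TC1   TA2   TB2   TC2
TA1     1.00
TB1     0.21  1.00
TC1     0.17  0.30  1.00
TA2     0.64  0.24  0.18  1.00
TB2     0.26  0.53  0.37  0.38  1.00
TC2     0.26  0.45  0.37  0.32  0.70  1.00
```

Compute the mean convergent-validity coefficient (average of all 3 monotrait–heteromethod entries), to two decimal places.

0.51

Convergent values: 0.64, 0.53, 0.37; mean = 1.54/3 = 0.51.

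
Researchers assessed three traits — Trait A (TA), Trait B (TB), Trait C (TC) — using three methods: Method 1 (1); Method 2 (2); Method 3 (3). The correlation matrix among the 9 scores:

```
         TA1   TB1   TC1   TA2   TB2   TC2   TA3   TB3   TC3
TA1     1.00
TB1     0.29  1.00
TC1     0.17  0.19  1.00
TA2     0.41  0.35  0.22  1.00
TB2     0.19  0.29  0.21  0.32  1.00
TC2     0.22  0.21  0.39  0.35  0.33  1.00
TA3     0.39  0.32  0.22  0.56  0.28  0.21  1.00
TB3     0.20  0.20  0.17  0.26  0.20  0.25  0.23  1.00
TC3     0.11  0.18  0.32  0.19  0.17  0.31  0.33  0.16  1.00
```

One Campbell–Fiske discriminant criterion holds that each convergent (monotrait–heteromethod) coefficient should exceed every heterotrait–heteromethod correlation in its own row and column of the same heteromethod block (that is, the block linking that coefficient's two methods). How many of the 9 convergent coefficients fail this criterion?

3

Convergent coefficients and their comparison sets:
TA (methods 1·2): 0.41 vs {0.19, 0.35, 0.22, 0.22} → pass.
TA (methods 1·3): 0.39 vs {0.20, 0.32, 0.11, 0.22} → pass.
TA (methods 2·3): 0.56 vs {0.26, 0.28, 0.19, 0.21} → pass.
TB (methods 1·2): 0.29 vs {0.35, 0.19, 0.21, 0.21} → fail.
TB (methods 1·3): 0.20 vs {0.32, 0.20, 0.18, 0.17} → fail.
TB (methods 2·3): 0.20 vs {0.28, 0.26, 0.17, 0.25} → fail.
TC (methods 1·2): 0.39 vs {0.22, 0.22, 0.21, 0.21} → pass.
TC (methods 1·3): 0.32 vs {0.22, 0.11, 0.17, 0.18} → pass.
TC (methods 2·3): 0.31 vs {0.21, 0.19, 0.25, 0.17} → pass.
3 of 9 fail.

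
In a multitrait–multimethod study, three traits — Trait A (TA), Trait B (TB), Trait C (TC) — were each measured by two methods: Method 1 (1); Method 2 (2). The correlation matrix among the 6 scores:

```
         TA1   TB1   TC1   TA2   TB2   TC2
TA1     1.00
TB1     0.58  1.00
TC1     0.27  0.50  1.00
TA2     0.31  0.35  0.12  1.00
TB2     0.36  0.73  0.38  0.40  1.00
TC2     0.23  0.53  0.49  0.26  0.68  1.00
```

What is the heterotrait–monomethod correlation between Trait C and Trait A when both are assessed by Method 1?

Different traits, same method: r(TC1, TA1) = 0.27.

0.27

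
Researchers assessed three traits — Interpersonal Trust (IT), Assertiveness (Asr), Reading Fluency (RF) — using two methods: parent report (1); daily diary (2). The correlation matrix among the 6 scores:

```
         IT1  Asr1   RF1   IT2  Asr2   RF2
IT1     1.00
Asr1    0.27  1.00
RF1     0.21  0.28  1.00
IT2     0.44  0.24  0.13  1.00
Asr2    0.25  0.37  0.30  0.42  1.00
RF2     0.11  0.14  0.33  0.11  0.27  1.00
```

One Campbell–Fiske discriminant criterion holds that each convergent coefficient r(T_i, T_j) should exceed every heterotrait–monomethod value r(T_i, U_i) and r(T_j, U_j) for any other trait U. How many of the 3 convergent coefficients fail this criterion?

1

Checking each validity diagonal entry against its comparison values:
IT (methods 1·2): 0.44 vs {0.27, 0.42, 0.21, 0.11} → pass.
Asr (methods 1·2): 0.37 vs {0.27, 0.42, 0.28, 0.27} → fail.
RF (methods 1·2): 0.33 vs {0.21, 0.11, 0.28, 0.27} → pass.
1 of 3 fail.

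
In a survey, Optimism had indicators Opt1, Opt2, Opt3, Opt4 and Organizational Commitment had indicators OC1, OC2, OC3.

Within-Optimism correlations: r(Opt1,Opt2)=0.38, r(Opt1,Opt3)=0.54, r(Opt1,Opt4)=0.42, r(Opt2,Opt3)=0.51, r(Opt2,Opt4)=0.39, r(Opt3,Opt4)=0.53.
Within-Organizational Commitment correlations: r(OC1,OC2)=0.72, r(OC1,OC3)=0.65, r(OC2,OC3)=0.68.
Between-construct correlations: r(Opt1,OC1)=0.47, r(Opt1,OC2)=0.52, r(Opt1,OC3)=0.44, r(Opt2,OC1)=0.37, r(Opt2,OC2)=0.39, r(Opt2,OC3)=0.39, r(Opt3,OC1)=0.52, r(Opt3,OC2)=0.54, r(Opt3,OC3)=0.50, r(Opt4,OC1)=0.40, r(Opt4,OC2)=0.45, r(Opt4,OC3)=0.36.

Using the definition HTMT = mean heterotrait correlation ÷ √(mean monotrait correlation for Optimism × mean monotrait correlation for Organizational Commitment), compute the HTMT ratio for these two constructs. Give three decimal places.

0.794

Mean between = 5.35/12 = 0.4458.
Mean within-Opt = 2.77/6 = 0.4617; mean within-OC = 2.05/3 = 0.6833.
Geometric mean = √(0.4617 × 0.6833) = 0.5617.
HTMT = 0.4458 / 0.5617 = 0.794.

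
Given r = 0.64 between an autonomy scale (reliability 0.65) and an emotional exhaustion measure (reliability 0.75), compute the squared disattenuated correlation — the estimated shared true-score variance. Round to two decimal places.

0.84

Disattenuated r = 0.64 / √(0.65 × 0.75) = 0.64 / 0.6982 = 0.9166.
Shared true-score variance = 0.9166² = 0.8402 ≈ 0.84.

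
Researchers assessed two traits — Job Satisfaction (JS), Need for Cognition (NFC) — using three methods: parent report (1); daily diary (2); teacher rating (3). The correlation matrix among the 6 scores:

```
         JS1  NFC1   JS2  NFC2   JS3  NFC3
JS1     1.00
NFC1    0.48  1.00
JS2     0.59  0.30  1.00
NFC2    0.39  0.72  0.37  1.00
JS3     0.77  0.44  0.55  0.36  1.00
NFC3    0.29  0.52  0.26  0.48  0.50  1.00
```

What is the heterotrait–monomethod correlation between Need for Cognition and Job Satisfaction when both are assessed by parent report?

0.48

Different traits, same method: r(NFC1, JS1) = 0.48.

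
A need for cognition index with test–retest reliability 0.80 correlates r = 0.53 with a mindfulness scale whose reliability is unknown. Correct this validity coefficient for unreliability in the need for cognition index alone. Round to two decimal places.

Single correction: r_c = r_obs / √r_xx = 0.53 / √0.80 = 0.53 / 0.8944 ≈ 0.59.

0.59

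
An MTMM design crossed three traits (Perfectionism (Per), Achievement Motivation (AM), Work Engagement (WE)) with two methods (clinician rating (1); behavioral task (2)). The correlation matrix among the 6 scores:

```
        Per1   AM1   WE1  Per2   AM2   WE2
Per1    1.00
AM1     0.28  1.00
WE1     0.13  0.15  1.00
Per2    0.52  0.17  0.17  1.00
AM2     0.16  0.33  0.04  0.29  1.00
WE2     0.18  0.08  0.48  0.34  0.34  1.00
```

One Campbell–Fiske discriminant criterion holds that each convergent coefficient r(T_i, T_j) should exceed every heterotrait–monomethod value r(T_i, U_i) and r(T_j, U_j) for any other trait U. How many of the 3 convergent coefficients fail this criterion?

1

Convergent coefficients and their comparison sets:
Per (methods 1·2): 0.52 vs {0.28, 0.29, 0.13, 0.34} → pass.
AM (methods 1·2): 0.33 vs {0.28, 0.29, 0.15, 0.34} → fail.
WE (methods 1·2): 0.48 vs {0.13, 0.34, 0.15, 0.34} → pass.
1 of 3 fail.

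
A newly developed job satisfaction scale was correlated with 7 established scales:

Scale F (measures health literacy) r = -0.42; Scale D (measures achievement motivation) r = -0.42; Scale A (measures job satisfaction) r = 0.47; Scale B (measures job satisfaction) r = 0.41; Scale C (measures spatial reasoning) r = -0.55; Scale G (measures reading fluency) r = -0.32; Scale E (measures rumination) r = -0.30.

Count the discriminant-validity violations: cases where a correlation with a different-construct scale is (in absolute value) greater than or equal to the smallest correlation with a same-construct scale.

Convergent (same construct = job satisfaction): Scale A, Scale B.
Smallest convergent = 0.41. Discriminant |r|: 0.42, 0.42, 0.55, 0.32, 0.30; count ≥ 0.41 → 3.

3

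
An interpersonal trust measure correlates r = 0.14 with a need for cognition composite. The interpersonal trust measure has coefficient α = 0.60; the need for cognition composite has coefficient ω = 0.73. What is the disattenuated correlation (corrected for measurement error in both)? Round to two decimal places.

r_true = r_obs / √(r_xx · r_yy) = 0.14 / √(0.60 × 0.73) = 0.14 / √0.4380 = 0.14 / 0.6618 ≈ 0.21.

0.21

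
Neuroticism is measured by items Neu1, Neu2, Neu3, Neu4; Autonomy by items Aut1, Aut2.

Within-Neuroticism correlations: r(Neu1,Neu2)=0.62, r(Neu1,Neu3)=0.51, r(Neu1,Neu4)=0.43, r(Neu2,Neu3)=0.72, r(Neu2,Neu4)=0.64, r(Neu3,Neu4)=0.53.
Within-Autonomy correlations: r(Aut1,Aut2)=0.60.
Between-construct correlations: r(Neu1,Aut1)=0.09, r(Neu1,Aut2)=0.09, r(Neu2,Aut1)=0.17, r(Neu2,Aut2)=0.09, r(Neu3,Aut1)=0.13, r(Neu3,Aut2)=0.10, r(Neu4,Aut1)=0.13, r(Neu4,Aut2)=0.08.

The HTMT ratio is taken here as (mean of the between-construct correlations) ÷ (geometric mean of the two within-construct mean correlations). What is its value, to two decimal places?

0.19

Mean between = 0.88/8 = 0.1100.
Mean within-Neu = 3.45/6 = 0.5750; mean within-Aut = 0.60/1 = 0.6000.
Geometric mean = √(0.5750 × 0.6000) = 0.5874.
HTMT = 0.1100 / 0.5874 = 0.19.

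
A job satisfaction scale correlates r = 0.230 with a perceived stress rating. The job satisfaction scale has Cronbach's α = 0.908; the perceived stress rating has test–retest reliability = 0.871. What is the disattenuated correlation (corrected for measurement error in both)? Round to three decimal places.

0.259

r_true = r_obs / √(r_xx · r_yy) = 0.230 / √(0.908 × 0.871) = 0.230 / √0.790868 = 0.230 / 0.8893 ≈ 0.259.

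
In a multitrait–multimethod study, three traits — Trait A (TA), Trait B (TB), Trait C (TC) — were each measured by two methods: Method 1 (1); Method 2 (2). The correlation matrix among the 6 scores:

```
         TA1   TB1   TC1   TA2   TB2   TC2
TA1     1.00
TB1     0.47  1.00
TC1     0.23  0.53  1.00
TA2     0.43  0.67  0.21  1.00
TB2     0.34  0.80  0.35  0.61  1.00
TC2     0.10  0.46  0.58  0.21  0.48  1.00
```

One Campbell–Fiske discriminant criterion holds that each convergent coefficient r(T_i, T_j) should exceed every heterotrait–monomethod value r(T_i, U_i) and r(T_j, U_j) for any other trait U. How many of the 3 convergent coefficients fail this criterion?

1

Convergent coefficients and their comparison sets:
TA (methods 1·2): 0.43 vs {0.47, 0.61, 0.23, 0.21} → fail.
TB (methods 1·2): 0.80 vs {0.47, 0.61, 0.53, 0.48} → pass.
TC (methods 1·2): 0.58 vs {0.23, 0.21, 0.53, 0.48} → pass.
1 of 3 fail.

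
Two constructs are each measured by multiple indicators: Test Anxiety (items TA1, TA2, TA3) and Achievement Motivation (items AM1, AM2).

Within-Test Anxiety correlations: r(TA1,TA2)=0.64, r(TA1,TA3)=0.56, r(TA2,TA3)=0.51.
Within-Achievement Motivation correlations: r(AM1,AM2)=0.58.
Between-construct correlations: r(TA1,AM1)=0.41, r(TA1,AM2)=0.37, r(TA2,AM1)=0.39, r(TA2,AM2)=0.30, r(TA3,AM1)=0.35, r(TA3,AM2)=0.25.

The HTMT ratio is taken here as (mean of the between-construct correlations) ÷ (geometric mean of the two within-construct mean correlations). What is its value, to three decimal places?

Mean between = 2.07/6 = 0.3450.
Mean within-TA = 1.71/3 = 0.5700; mean within-AM = 0.58/1 = 0.5800.
Geometric mean = √(0.5700 × 0.5800) = 0.5750.
HTMT = 0.3450 / 0.5750 = 0.600.

0.600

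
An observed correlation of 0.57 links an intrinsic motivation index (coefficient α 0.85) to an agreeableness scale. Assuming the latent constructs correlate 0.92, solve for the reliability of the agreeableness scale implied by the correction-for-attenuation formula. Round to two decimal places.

0.45

r_true = r_obs / √(r_xx · r_yy) ⇒ 0.92 = 0.57 / √(0.85 · r_yy).
√(0.85 · r_yy) = 0.57 / 0.92 = 0.6196; 0.85 · r_yy = 0.3839; r_yy = 0.3839 / 0.85 ≈ 0.45.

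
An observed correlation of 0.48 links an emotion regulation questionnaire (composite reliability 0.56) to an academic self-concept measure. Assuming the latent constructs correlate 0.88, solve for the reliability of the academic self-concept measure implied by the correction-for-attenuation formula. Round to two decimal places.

r_true = r_obs / √(r_xx · r_yy) ⇒ 0.88 = 0.48 / √(0.56 · r_yy).
√(0.56 · r_yy) = 0.48 / 0.88 = 0.5455; 0.56 · r_yy = 0.2976; r_yy = 0.2976 / 0.56 ≈ 0.53.

0.53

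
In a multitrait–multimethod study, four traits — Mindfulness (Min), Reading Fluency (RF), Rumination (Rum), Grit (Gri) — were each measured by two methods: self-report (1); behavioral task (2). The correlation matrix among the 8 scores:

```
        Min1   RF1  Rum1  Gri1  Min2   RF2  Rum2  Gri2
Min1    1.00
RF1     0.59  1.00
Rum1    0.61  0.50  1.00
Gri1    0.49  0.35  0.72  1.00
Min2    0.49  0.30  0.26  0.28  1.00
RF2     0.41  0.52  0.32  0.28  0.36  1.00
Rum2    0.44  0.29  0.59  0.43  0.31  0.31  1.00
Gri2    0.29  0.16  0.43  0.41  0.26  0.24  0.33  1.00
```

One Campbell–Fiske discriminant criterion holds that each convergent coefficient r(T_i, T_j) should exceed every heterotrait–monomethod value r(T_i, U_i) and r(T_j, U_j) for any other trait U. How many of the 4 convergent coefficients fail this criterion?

Convergent coefficients and their comparison sets:
Min (methods 1·2): 0.49 vs {0.59, 0.36, 0.61, 0.31, 0.49, 0.26} → fail.
RF (methods 1·2): 0.52 vs {0.59, 0.36, 0.50, 0.31, 0.35, 0.24} → fail.
Rum (methods 1·2): 0.59 vs {0.61, 0.31, 0.50, 0.31, 0.72, 0.33} → fail.
Gri (methods 1·2): 0.41 vs {0.49, 0.26, 0.35, 0.24, 0.72, 0.33} → fail.
4 of 4 fail.

4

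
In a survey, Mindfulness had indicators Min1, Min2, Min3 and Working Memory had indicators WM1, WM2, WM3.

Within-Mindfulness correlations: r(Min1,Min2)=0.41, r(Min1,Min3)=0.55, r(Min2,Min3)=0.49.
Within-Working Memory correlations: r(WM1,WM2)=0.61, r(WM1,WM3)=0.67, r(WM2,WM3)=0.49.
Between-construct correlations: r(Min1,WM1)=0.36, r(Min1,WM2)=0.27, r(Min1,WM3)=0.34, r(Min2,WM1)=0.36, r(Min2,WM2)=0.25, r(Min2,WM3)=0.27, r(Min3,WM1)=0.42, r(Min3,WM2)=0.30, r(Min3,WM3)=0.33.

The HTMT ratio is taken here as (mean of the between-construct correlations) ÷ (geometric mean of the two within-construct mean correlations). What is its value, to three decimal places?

Mean heterotrait r = 2.90/9 = 0.3222.
Mean within-Min = 1.45/3 = 0.4833; mean within-WM = 1.77/3 = 0.5900.
Geometric mean = √(0.4833 × 0.5900) = 0.5340.
HTMT = 0.3222 / 0.5340 = 0.603.

0.603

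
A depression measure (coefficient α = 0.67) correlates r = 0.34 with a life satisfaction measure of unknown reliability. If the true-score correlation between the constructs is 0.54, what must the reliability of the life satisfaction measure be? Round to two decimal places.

r_true = r_obs / √(r_xx · r_yy) ⇒ 0.54 = 0.34 / √(0.67 · r_yy).
√(0.67 · r_yy) = 0.34 / 0.54 = 0.6296; 0.67 · r_yy = 0.3964; r_yy = 0.3964 / 0.67 ≈ 0.59.

0.59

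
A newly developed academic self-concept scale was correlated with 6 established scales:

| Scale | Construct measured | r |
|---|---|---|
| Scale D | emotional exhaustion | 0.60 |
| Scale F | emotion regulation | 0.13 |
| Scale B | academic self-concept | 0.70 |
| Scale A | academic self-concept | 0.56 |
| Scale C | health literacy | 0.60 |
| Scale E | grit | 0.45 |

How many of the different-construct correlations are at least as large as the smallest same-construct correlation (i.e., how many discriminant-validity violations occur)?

2

Convergent (same construct = academic self-concept): Scale B, Scale A.
Smallest convergent = 0.56. Discriminant values: 0.60, 0.13, 0.60, 0.45; count ≥ 0.56 → 2.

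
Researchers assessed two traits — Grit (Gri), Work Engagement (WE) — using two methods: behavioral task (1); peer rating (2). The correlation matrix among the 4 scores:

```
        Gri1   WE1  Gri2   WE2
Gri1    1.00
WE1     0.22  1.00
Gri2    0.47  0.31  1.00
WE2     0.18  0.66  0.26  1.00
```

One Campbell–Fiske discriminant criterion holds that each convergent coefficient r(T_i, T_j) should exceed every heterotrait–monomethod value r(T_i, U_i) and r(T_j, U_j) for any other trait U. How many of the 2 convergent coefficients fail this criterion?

Checking each validity diagonal entry against its comparison values:
Gri (methods 1·2): 0.47 vs {0.22, 0.26} → pass.
WE (methods 1·2): 0.66 vs {0.22, 0.26} → pass.
0 of 2 fail.

0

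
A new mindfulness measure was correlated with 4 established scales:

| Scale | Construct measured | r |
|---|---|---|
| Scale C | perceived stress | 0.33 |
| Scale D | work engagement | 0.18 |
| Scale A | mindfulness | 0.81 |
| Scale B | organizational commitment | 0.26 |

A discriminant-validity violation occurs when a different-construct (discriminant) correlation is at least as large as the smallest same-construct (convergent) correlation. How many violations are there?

0

Convergent (same construct = mindfulness): Scale A.
Smallest convergent = 0.81. Discriminant values: 0.33, 0.18, 0.26; count ≥ 0.81 → 0.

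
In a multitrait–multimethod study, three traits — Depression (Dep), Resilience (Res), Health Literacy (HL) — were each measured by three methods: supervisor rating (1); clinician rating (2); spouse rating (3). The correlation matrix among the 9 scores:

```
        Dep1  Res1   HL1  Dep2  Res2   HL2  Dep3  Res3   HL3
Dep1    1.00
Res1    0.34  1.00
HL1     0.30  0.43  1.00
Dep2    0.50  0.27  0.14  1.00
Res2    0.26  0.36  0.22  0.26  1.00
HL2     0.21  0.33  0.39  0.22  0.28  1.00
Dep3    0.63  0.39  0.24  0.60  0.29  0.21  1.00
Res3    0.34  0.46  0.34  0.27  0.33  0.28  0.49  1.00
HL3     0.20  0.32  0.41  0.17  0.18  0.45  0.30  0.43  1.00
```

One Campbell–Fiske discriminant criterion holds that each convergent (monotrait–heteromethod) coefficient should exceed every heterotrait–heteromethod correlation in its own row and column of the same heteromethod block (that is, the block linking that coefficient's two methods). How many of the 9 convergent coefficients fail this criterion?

0

Checking each validity diagonal entry against its comparison values:
Dep (methods 1·2): 0.50 vs {0.26, 0.27, 0.21, 0.14} → pass.
Dep (methods 1·3): 0.63 vs {0.34, 0.39, 0.20, 0.24} → pass.
Dep (methods 2·3): 0.60 vs {0.27, 0.29, 0.17, 0.21} → pass.
Res (methods 1·2): 0.36 vs {0.27, 0.26, 0.33, 0.22} → pass.
Res (methods 1·3): 0.46 vs {0.39, 0.34, 0.32, 0.34} → pass.
Res (methods 2·3): 0.33 vs {0.29, 0.27, 0.18, 0.28} → pass.
HL (methods 1·2): 0.39 vs {0.14, 0.21, 0.22, 0.33} → pass.
HL (methods 1·3): 0.41 vs {0.24, 0.20, 0.34, 0.32} → pass.
HL (methods 2·3): 0.45 vs {0.21, 0.17, 0.28, 0.18} → pass.
0 of 9 fail.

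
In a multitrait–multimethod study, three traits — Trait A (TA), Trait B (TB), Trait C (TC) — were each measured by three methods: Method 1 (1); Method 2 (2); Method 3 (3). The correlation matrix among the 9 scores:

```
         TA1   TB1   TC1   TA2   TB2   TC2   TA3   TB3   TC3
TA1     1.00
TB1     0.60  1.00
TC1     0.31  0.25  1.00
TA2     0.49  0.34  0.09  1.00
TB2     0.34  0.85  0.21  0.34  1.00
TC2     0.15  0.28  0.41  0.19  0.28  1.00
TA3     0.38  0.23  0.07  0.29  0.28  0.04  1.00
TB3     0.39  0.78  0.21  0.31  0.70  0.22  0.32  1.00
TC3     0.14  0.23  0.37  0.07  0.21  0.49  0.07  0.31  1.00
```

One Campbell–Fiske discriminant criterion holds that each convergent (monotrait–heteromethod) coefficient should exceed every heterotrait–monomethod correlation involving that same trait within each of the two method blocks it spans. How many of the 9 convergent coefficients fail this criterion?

Checking each validity diagonal entry against its comparison values:
TA (methods 1·2): 0.49 vs {0.60, 0.34, 0.31, 0.19} → fail.
TA (methods 1·3): 0.38 vs {0.60, 0.32, 0.31, 0.07} → fail.
TA (methods 2·3): 0.29 vs {0.34, 0.32, 0.19, 0.07} → fail.
TB (methods 1·2): 0.85 vs {0.60, 0.34, 0.25, 0.28} → pass.
TB (methods 1·3): 0.78 vs {0.60, 0.32, 0.25, 0.31} → pass.
TB (methods 2·3): 0.70 vs {0.34, 0.32, 0.28, 0.31} → pass.
TC (methods 1·2): 0.41 vs {0.31, 0.19, 0.25, 0.28} → pass.
TC (methods 1·3): 0.37 vs {0.31, 0.07, 0.25, 0.31} → pass.
TC (methods 2·3): 0.49 vs {0.19, 0.07, 0.28, 0.31} → pass.
3 of 9 fail.

3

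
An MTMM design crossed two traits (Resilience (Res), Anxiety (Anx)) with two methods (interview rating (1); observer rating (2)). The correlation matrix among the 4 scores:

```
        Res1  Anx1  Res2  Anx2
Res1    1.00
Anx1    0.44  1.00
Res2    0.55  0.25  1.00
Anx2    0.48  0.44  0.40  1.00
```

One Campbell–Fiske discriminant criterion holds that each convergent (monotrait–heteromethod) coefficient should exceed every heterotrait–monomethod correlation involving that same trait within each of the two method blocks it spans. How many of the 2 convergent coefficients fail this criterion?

1

Convergent coefficients and their comparison sets:
Res (methods 1·2): 0.55 vs {0.44, 0.40} → pass.
Anx (methods 1·2): 0.44 vs {0.44, 0.40} → fail.
1 of 2 fail.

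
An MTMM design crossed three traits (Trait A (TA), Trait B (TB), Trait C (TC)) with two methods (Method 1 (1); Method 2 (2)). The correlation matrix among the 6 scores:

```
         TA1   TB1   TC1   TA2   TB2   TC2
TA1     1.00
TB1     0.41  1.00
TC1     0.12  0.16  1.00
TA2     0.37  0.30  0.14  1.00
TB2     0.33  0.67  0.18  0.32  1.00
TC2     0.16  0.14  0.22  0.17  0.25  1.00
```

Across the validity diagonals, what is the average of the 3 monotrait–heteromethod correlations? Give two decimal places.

0.42

Convergent values: 0.37, 0.67, 0.22; mean = 1.26/3 = 0.42.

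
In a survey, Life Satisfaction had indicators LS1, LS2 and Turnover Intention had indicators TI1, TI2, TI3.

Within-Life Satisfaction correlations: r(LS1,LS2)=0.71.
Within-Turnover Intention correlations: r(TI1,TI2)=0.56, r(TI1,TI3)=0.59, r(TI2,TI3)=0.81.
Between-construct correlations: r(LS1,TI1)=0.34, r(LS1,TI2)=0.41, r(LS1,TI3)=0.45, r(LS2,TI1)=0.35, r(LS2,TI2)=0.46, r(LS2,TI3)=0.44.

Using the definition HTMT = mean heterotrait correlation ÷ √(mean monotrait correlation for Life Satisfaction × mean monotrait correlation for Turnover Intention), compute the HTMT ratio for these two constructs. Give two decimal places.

Between-construct mean = 2.45/6 = 0.4083.
Mean within-LS = 0.71/1 = 0.7100; mean within-TI = 1.96/3 = 0.6533.
Geometric mean = √(0.7100 × 0.6533) = 0.6811.
HTMT = 0.4083 / 0.6811 = 0.60.

0.60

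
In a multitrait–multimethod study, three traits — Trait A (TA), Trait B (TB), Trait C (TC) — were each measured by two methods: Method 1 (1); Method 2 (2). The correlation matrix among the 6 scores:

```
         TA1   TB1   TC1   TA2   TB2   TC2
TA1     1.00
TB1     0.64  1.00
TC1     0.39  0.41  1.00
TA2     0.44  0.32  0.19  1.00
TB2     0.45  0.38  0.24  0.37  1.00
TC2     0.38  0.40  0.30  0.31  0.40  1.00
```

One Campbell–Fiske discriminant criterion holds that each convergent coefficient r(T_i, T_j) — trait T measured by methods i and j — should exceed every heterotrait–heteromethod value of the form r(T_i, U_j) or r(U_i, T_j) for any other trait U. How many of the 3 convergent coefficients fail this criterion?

Checking each validity diagonal entry against its comparison values:
TA (methods 1·2): 0.44 vs {0.45, 0.32, 0.38, 0.19} → fail.
TB (methods 1·2): 0.38 vs {0.32, 0.45, 0.40, 0.24} → fail.
TC (methods 1·2): 0.30 vs {0.19, 0.38, 0.24, 0.40} → fail.
3 of 3 fail.

3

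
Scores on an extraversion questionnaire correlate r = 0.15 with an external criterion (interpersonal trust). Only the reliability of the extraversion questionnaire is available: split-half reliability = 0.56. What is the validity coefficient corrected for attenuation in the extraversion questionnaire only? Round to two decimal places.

Single correction: r_c = r_obs / √r_xx = 0.15 / √0.56 = 0.15 / 0.7483 ≈ 0.20.

0.20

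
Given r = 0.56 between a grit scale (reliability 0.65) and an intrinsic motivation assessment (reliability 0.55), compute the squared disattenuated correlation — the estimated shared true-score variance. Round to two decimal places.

Disattenuated r = 0.56 / √(0.65 × 0.55) = 0.56 / 0.5979 = 0.9366.
Shared true-score variance = 0.9366² = 0.8772 ≈ 0.88.

0.88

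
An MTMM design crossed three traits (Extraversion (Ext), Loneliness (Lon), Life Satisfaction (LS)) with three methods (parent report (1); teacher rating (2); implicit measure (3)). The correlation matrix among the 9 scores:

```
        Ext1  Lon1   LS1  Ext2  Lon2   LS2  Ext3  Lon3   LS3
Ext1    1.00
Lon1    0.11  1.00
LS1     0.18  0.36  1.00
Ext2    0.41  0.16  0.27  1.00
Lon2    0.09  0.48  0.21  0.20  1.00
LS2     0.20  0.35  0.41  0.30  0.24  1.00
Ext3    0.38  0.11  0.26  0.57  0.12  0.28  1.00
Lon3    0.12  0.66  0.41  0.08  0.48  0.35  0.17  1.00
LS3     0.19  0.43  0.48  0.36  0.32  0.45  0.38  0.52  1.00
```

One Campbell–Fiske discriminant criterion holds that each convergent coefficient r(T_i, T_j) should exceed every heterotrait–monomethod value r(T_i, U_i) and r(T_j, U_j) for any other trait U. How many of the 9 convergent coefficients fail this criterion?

Checking each validity diagonal entry against its comparison values:
Ext (methods 1·2): 0.41 vs {0.11, 0.20, 0.18, 0.30} → pass.
Ext (methods 1·3): 0.38 vs {0.11, 0.17, 0.18, 0.38} → fail.
Ext (methods 2·3): 0.57 vs {0.20, 0.17, 0.30, 0.38} → pass.
Lon (methods 1·2): 0.48 vs {0.11, 0.20, 0.36, 0.24} → pass.
Lon (methods 1·3): 0.66 vs {0.11, 0.17, 0.36, 0.52} → pass.
Lon (methods 2·3): 0.48 vs {0.20, 0.17, 0.24, 0.52} → fail.
LS (methods 1·2): 0.41 vs {0.18, 0.30, 0.36, 0.24} → pass.
LS (methods 1·3): 0.48 vs {0.18, 0.38, 0.36, 0.52} → fail.
LS (methods 2·3): 0.45 vs {0.30, 0.38, 0.24, 0.52} → fail.
4 of 9 fail.

4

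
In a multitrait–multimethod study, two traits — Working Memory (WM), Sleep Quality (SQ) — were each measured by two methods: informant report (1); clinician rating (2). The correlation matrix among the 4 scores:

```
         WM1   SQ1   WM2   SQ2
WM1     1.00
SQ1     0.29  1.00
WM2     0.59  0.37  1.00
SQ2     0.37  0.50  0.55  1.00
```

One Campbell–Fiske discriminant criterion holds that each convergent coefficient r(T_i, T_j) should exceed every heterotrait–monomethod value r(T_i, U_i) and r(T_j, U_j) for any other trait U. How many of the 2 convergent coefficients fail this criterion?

Checking each validity diagonal entry against its comparison values:
WM (methods 1·2): 0.59 vs {0.29, 0.55} → pass.
SQ (methods 1·2): 0.50 vs {0.29, 0.55} → fail.
1 of 2 fail.

1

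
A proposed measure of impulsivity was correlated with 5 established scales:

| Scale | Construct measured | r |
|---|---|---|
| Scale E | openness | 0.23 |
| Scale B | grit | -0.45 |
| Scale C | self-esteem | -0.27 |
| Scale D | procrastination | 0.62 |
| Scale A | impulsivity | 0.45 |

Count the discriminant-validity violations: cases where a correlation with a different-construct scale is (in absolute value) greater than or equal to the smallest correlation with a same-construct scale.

Convergent (same construct = impulsivity): Scale A.
Smallest convergent = 0.45. Discriminant |r|: 0.23, 0.45, 0.27, 0.62; count ≥ 0.45 → 2.

2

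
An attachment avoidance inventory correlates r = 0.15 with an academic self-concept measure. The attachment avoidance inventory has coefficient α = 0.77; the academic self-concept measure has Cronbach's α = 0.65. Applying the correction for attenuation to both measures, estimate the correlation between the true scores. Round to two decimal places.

r_true = r_obs / √(r_xx · r_yy) = 0.15 / √(0.77 × 0.65) = 0.15 / √0.5005 = 0.15 / 0.7075 ≈ 0.21.

0.21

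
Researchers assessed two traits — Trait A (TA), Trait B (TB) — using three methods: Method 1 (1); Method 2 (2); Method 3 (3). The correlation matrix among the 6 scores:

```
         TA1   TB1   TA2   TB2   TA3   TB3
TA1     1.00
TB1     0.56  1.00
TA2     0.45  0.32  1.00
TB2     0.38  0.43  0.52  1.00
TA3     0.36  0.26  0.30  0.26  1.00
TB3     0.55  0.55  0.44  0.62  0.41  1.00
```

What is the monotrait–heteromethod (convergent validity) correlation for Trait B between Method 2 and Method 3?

Same trait (TB), different methods: r(TB2, TB3) = 0.62.

0.62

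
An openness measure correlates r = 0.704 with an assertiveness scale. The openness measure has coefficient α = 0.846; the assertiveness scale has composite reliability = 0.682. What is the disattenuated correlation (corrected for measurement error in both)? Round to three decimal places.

0.927

r_true = r_obs / √(r_xx · r_yy) = 0.704 / √(0.846 × 0.682) = 0.704 / √0.576972 = 0.704 / 0.7596 ≈ 0.927.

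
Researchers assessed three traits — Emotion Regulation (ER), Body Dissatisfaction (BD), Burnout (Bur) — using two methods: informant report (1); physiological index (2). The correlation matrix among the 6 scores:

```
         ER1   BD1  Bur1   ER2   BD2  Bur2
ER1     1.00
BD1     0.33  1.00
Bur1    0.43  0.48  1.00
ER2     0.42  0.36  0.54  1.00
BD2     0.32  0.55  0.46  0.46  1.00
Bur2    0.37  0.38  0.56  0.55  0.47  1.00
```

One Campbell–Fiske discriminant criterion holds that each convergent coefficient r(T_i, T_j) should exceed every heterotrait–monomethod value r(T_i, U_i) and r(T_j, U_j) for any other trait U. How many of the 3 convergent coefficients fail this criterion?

1

Checking each validity diagonal entry against its comparison values:
ER (methods 1·2): 0.42 vs {0.33, 0.46, 0.43, 0.55} → fail.
BD (methods 1·2): 0.55 vs {0.33, 0.46, 0.48, 0.47} → pass.
Bur (methods 1·2): 0.56 vs {0.43, 0.55, 0.48, 0.47} → pass.
1 of 3 fail.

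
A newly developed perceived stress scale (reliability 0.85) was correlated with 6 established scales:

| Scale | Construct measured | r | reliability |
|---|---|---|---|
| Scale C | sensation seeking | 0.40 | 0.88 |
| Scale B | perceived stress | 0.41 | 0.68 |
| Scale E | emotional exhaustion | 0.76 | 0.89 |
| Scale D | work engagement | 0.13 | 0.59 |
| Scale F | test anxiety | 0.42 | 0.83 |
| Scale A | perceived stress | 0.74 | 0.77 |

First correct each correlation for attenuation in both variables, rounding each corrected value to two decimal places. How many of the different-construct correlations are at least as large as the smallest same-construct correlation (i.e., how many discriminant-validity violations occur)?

1

Disattenuated r (r / √(r_scale · r_new)):
  Scale C (disc): 0.40 / √(0.88·0.85) = 0.46
  Scale B (conv): 0.41 / √(0.68·0.85) = 0.54
  Scale E (disc): 0.76 / √(0.89·0.85) = 0.87
  Scale D (disc): 0.13 / √(0.59·0.85) = 0.18
  Scale F (disc): 0.42 / √(0.83·0.85) = 0.50
  Scale A (conv): 0.74 / √(0.77·0.85) = 0.91
Smallest convergent = 0.54. Discriminant values: 0.46, 0.87, 0.18, 0.50; count ≥ 0.54 → 1.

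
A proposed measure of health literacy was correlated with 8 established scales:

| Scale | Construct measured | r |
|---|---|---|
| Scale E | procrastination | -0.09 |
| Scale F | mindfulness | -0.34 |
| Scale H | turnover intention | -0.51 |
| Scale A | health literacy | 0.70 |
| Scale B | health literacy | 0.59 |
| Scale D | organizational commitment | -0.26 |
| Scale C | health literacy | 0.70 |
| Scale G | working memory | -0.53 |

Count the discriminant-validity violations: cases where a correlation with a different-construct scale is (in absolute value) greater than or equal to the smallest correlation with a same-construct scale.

Convergent (same construct = health literacy): Scale A, Scale B, Scale C.
Smallest convergent = 0.59. Discriminant |r|: 0.09, 0.34, 0.51, 0.26, 0.53; count ≥ 0.59 → 0.

0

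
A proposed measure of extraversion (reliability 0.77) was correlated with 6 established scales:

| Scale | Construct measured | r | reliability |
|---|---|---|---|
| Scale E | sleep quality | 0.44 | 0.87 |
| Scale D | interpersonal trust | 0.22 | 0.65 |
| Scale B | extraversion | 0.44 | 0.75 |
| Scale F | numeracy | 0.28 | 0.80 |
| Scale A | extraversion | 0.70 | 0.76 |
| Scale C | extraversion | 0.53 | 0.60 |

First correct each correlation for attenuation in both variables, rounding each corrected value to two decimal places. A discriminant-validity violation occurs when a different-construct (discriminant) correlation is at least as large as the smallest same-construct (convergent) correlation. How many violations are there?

Disattenuated r (r / √(r_scale · r_new)):
  Scale E (disc): 0.44 / √(0.87·0.77) = 0.54
  Scale D (disc): 0.22 / √(0.65·0.77) = 0.31
  Scale B (conv): 0.44 / √(0.75·0.77) = 0.58
  Scale F (disc): 0.28 / √(0.80·0.77) = 0.36
  Scale A (conv): 0.70 / √(0.76·0.77) = 0.92
  Scale C (conv): 0.53 / √(0.60·0.77) = 0.78
Smallest convergent = 0.58. Discriminant values: 0.54, 0.31, 0.36; count ≥ 0.58 → 0.

0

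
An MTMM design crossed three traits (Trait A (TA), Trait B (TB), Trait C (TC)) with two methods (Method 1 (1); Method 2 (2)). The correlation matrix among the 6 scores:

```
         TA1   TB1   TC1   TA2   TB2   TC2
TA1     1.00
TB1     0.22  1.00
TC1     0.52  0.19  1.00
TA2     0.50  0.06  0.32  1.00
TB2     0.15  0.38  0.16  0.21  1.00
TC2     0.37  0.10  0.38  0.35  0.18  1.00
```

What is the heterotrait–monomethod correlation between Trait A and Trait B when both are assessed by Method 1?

0.22

Different traits, same method: r(TA1, TB1) = 0.22.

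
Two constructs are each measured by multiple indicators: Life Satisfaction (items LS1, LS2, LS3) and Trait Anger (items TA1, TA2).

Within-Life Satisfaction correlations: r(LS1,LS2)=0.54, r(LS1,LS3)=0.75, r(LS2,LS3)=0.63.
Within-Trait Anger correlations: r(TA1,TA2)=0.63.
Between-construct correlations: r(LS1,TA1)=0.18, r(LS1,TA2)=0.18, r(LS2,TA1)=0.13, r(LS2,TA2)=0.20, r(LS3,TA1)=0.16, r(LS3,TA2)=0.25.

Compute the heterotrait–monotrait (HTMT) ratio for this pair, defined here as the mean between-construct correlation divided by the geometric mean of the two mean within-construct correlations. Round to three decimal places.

Between-construct mean = 1.10/6 = 0.1833.
Mean within-LS = 1.92/3 = 0.6400; mean within-TA = 0.63/1 = 0.6300.
Geometric mean = √(0.6400 × 0.6300) = 0.6350.
HTMT = 0.1833 / 0.6350 = 0.289.

0.289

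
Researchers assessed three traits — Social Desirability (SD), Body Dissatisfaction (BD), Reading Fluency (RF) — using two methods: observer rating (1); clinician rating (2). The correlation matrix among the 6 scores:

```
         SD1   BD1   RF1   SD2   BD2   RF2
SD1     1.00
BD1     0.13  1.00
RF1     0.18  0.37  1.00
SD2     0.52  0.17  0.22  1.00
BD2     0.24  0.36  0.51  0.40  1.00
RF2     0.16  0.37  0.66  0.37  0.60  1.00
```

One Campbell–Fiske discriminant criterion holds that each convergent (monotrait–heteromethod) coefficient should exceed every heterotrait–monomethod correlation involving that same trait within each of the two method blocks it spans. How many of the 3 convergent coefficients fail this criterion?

Checking each validity diagonal entry against its comparison values:
SD (methods 1·2): 0.52 vs {0.13, 0.40, 0.18, 0.37} → pass.
BD (methods 1·2): 0.36 vs {0.13, 0.40, 0.37, 0.60} → fail.
RF (methods 1·2): 0.66 vs {0.18, 0.37, 0.37, 0.60} → pass.
1 of 3 fail.

1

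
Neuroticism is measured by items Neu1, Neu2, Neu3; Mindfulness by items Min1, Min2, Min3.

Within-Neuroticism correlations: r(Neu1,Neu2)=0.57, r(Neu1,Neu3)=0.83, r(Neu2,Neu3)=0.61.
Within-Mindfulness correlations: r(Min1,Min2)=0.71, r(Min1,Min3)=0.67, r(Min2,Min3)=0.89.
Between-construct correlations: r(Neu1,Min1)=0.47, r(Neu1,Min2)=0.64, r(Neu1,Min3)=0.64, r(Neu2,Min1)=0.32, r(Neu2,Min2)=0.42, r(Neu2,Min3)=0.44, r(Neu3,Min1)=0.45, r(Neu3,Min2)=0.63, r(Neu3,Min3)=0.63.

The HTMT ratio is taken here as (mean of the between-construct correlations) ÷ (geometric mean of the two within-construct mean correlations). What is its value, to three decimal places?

Mean heterotrait r = 4.64/9 = 0.5156.
Mean within-Neu = 2.01/3 = 0.6700; mean within-Min = 2.27/3 = 0.7567.
Geometric mean = √(0.6700 × 0.7567) = 0.7120.
HTMT = 0.5156 / 0.7120 = 0.724.

0.724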